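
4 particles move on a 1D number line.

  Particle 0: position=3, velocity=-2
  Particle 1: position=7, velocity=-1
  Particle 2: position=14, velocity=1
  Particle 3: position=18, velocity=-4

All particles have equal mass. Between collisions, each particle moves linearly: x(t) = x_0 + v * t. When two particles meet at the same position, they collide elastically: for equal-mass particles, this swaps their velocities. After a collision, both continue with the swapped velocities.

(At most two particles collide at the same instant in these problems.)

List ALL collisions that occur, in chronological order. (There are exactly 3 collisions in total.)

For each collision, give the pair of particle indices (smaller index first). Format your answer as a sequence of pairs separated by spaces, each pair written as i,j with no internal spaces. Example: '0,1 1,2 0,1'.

Answer: 2,3 1,2 0,1

Derivation:
Collision at t=4/5: particles 2 and 3 swap velocities; positions: p0=7/5 p1=31/5 p2=74/5 p3=74/5; velocities now: v0=-2 v1=-1 v2=-4 v3=1
Collision at t=11/3: particles 1 and 2 swap velocities; positions: p0=-13/3 p1=10/3 p2=10/3 p3=53/3; velocities now: v0=-2 v1=-4 v2=-1 v3=1
Collision at t=15/2: particles 0 and 1 swap velocities; positions: p0=-12 p1=-12 p2=-1/2 p3=43/2; velocities now: v0=-4 v1=-2 v2=-1 v3=1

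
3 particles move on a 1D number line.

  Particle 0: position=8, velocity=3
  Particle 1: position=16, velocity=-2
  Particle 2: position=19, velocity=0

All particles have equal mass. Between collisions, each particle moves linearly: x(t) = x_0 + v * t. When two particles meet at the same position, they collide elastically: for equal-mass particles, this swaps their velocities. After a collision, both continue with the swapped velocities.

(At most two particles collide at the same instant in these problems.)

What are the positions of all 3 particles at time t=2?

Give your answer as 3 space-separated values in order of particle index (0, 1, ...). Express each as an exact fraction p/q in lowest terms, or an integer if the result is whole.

Answer: 12 14 19

Derivation:
Collision at t=8/5: particles 0 and 1 swap velocities; positions: p0=64/5 p1=64/5 p2=19; velocities now: v0=-2 v1=3 v2=0
Advance to t=2 (no further collisions before then); velocities: v0=-2 v1=3 v2=0; positions = 12 14 19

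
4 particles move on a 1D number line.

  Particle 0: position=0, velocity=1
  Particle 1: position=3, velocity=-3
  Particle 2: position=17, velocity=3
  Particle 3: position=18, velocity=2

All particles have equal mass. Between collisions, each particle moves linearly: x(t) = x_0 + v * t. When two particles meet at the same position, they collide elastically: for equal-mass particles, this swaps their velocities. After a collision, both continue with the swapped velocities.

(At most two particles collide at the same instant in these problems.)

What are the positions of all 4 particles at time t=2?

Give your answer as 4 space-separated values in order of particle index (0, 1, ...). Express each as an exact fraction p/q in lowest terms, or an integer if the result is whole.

Collision at t=3/4: particles 0 and 1 swap velocities; positions: p0=3/4 p1=3/4 p2=77/4 p3=39/2; velocities now: v0=-3 v1=1 v2=3 v3=2
Collision at t=1: particles 2 and 3 swap velocities; positions: p0=0 p1=1 p2=20 p3=20; velocities now: v0=-3 v1=1 v2=2 v3=3
Advance to t=2 (no further collisions before then); velocities: v0=-3 v1=1 v2=2 v3=3; positions = -3 2 22 23

Answer: -3 2 22 23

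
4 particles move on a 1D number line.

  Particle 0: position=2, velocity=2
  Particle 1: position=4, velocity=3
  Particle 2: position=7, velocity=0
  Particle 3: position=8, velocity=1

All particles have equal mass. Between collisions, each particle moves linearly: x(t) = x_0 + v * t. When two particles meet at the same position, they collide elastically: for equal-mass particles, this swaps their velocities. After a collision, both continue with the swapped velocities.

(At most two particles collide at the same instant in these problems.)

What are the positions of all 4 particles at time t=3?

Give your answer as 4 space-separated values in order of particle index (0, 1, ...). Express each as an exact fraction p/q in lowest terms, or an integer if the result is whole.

Answer: 7 8 11 13

Derivation:
Collision at t=1: particles 1 and 2 swap velocities; positions: p0=4 p1=7 p2=7 p3=9; velocities now: v0=2 v1=0 v2=3 v3=1
Collision at t=2: particles 2 and 3 swap velocities; positions: p0=6 p1=7 p2=10 p3=10; velocities now: v0=2 v1=0 v2=1 v3=3
Collision at t=5/2: particles 0 and 1 swap velocities; positions: p0=7 p1=7 p2=21/2 p3=23/2; velocities now: v0=0 v1=2 v2=1 v3=3
Advance to t=3 (no further collisions before then); velocities: v0=0 v1=2 v2=1 v3=3; positions = 7 8 11 13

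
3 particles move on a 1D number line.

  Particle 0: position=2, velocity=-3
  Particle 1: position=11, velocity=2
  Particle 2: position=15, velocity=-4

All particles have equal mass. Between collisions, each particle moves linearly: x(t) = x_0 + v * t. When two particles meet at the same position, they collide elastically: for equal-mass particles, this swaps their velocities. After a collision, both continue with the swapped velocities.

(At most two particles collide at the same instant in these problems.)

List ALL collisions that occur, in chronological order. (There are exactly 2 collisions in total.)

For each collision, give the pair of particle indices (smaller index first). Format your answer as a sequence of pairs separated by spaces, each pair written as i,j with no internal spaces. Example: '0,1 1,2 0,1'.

Answer: 1,2 0,1

Derivation:
Collision at t=2/3: particles 1 and 2 swap velocities; positions: p0=0 p1=37/3 p2=37/3; velocities now: v0=-3 v1=-4 v2=2
Collision at t=13: particles 0 and 1 swap velocities; positions: p0=-37 p1=-37 p2=37; velocities now: v0=-4 v1=-3 v2=2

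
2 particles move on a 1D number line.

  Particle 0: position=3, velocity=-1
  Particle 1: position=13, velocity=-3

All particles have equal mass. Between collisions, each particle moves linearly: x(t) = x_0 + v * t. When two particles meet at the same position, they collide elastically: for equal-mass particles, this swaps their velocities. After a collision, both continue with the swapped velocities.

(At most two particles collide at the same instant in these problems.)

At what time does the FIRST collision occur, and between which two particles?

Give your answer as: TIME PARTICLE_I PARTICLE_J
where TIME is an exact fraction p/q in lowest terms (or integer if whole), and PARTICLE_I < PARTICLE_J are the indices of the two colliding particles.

Answer: 5 0 1

Derivation:
Pair (0,1): pos 3,13 vel -1,-3 -> gap=10, closing at 2/unit, collide at t=5
Earliest collision: t=5 between 0 and 1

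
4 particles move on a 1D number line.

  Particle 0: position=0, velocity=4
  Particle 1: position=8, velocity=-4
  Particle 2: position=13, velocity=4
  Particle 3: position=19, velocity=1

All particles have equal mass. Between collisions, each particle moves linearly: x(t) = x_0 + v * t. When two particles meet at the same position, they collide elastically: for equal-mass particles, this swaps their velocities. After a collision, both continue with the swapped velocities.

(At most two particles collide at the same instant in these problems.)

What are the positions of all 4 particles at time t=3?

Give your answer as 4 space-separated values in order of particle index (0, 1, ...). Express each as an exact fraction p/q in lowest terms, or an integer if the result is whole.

Answer: -4 12 22 25

Derivation:
Collision at t=1: particles 0 and 1 swap velocities; positions: p0=4 p1=4 p2=17 p3=20; velocities now: v0=-4 v1=4 v2=4 v3=1
Collision at t=2: particles 2 and 3 swap velocities; positions: p0=0 p1=8 p2=21 p3=21; velocities now: v0=-4 v1=4 v2=1 v3=4
Advance to t=3 (no further collisions before then); velocities: v0=-4 v1=4 v2=1 v3=4; positions = -4 12 22 25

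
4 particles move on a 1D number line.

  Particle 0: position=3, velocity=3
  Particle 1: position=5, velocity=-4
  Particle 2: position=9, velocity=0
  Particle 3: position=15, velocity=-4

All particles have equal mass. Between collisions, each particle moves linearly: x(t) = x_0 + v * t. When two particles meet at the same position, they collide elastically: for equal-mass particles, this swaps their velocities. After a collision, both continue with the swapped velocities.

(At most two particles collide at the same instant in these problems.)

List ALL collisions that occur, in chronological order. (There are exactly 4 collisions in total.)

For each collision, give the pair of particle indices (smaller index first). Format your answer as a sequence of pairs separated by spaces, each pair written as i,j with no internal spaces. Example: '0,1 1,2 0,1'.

Collision at t=2/7: particles 0 and 1 swap velocities; positions: p0=27/7 p1=27/7 p2=9 p3=97/7; velocities now: v0=-4 v1=3 v2=0 v3=-4
Collision at t=3/2: particles 2 and 3 swap velocities; positions: p0=-1 p1=15/2 p2=9 p3=9; velocities now: v0=-4 v1=3 v2=-4 v3=0
Collision at t=12/7: particles 1 and 2 swap velocities; positions: p0=-13/7 p1=57/7 p2=57/7 p3=9; velocities now: v0=-4 v1=-4 v2=3 v3=0
Collision at t=2: particles 2 and 3 swap velocities; positions: p0=-3 p1=7 p2=9 p3=9; velocities now: v0=-4 v1=-4 v2=0 v3=3

Answer: 0,1 2,3 1,2 2,3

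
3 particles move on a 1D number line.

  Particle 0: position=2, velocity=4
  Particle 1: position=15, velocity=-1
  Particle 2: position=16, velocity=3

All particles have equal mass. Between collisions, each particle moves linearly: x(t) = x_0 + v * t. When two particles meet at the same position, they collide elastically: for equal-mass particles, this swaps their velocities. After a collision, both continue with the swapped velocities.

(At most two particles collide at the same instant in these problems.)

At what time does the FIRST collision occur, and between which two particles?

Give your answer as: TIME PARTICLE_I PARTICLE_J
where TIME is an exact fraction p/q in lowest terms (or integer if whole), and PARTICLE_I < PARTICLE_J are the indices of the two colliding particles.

Answer: 13/5 0 1

Derivation:
Pair (0,1): pos 2,15 vel 4,-1 -> gap=13, closing at 5/unit, collide at t=13/5
Pair (1,2): pos 15,16 vel -1,3 -> not approaching (rel speed -4 <= 0)
Earliest collision: t=13/5 between 0 and 1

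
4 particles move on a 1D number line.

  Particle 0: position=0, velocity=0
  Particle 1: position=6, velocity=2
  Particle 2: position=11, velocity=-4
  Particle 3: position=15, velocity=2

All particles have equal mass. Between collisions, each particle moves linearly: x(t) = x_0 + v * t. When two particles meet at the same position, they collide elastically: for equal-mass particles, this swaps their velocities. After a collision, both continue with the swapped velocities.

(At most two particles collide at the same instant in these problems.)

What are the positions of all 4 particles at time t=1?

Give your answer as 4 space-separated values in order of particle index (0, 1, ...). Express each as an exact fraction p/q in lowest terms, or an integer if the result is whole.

Collision at t=5/6: particles 1 and 2 swap velocities; positions: p0=0 p1=23/3 p2=23/3 p3=50/3; velocities now: v0=0 v1=-4 v2=2 v3=2
Advance to t=1 (no further collisions before then); velocities: v0=0 v1=-4 v2=2 v3=2; positions = 0 7 8 17

Answer: 0 7 8 17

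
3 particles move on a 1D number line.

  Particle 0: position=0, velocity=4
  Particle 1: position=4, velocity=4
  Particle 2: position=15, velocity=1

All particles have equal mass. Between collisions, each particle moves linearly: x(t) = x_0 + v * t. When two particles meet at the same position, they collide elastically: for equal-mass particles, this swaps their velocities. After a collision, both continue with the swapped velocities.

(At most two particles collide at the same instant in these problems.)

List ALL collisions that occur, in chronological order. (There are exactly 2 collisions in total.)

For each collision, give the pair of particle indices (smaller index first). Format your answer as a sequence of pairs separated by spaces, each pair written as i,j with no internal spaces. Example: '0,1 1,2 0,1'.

Answer: 1,2 0,1

Derivation:
Collision at t=11/3: particles 1 and 2 swap velocities; positions: p0=44/3 p1=56/3 p2=56/3; velocities now: v0=4 v1=1 v2=4
Collision at t=5: particles 0 and 1 swap velocities; positions: p0=20 p1=20 p2=24; velocities now: v0=1 v1=4 v2=4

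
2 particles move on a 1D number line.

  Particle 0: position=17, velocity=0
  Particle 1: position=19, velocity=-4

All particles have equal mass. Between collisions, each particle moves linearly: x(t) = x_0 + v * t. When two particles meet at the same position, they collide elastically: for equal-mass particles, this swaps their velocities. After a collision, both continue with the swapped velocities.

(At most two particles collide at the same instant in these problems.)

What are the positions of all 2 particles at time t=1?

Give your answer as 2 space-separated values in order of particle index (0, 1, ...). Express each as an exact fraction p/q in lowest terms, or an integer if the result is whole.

Collision at t=1/2: particles 0 and 1 swap velocities; positions: p0=17 p1=17; velocities now: v0=-4 v1=0
Advance to t=1 (no further collisions before then); velocities: v0=-4 v1=0; positions = 15 17

Answer: 15 17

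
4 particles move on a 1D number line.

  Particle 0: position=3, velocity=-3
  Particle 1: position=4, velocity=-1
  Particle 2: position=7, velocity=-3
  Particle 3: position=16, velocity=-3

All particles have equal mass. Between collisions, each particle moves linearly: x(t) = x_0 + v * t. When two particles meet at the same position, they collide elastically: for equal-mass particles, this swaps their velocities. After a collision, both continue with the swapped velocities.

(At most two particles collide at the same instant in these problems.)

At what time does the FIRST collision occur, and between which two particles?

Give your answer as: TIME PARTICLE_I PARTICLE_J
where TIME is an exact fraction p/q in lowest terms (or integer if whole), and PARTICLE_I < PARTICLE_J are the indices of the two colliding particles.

Pair (0,1): pos 3,4 vel -3,-1 -> not approaching (rel speed -2 <= 0)
Pair (1,2): pos 4,7 vel -1,-3 -> gap=3, closing at 2/unit, collide at t=3/2
Pair (2,3): pos 7,16 vel -3,-3 -> not approaching (rel speed 0 <= 0)
Earliest collision: t=3/2 between 1 and 2

Answer: 3/2 1 2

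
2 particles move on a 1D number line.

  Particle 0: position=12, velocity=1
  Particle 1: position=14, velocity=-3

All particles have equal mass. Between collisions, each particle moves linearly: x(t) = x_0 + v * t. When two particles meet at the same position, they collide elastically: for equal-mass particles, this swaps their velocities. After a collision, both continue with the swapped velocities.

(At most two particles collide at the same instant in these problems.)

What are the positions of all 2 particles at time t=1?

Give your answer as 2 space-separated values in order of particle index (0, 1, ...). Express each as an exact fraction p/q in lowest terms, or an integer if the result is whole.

Answer: 11 13

Derivation:
Collision at t=1/2: particles 0 and 1 swap velocities; positions: p0=25/2 p1=25/2; velocities now: v0=-3 v1=1
Advance to t=1 (no further collisions before then); velocities: v0=-3 v1=1; positions = 11 13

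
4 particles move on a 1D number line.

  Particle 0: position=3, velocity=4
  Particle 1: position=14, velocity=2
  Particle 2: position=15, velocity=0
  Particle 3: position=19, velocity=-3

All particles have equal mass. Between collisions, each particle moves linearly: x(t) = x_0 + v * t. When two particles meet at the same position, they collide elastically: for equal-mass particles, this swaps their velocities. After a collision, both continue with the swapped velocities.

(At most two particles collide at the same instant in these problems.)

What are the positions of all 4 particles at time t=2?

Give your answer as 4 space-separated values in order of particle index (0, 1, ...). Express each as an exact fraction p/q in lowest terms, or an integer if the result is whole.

Collision at t=1/2: particles 1 and 2 swap velocities; positions: p0=5 p1=15 p2=15 p3=35/2; velocities now: v0=4 v1=0 v2=2 v3=-3
Collision at t=1: particles 2 and 3 swap velocities; positions: p0=7 p1=15 p2=16 p3=16; velocities now: v0=4 v1=0 v2=-3 v3=2
Collision at t=4/3: particles 1 and 2 swap velocities; positions: p0=25/3 p1=15 p2=15 p3=50/3; velocities now: v0=4 v1=-3 v2=0 v3=2
Advance to t=2 (no further collisions before then); velocities: v0=4 v1=-3 v2=0 v3=2; positions = 11 13 15 18

Answer: 11 13 15 18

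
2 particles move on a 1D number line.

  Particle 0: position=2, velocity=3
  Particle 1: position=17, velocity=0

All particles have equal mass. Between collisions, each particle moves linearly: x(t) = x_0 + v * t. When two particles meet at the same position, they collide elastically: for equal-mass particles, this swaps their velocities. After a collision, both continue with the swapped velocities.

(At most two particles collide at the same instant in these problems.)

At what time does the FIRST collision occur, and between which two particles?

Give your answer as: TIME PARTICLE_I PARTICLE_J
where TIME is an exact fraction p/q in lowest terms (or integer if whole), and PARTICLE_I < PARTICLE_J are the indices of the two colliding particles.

Pair (0,1): pos 2,17 vel 3,0 -> gap=15, closing at 3/unit, collide at t=5
Earliest collision: t=5 between 0 and 1

Answer: 5 0 1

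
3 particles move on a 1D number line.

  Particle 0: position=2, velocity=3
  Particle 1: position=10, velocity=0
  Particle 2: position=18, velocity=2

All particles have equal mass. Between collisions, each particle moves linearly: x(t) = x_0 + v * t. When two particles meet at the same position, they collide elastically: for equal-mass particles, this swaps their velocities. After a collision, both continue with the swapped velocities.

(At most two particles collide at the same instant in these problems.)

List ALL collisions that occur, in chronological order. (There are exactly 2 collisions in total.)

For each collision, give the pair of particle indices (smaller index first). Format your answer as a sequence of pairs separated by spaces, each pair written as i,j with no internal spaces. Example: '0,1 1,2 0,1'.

Answer: 0,1 1,2

Derivation:
Collision at t=8/3: particles 0 and 1 swap velocities; positions: p0=10 p1=10 p2=70/3; velocities now: v0=0 v1=3 v2=2
Collision at t=16: particles 1 and 2 swap velocities; positions: p0=10 p1=50 p2=50; velocities now: v0=0 v1=2 v2=3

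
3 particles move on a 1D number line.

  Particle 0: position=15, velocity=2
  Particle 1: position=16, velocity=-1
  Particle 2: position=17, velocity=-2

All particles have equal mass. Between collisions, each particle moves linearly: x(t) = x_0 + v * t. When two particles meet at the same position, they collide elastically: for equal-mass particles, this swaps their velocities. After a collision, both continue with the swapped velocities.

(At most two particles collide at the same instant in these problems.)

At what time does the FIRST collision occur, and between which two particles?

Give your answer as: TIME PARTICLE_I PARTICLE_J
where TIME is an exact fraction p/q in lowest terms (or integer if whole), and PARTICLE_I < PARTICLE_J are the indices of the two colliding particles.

Answer: 1/3 0 1

Derivation:
Pair (0,1): pos 15,16 vel 2,-1 -> gap=1, closing at 3/unit, collide at t=1/3
Pair (1,2): pos 16,17 vel -1,-2 -> gap=1, closing at 1/unit, collide at t=1
Earliest collision: t=1/3 between 0 and 1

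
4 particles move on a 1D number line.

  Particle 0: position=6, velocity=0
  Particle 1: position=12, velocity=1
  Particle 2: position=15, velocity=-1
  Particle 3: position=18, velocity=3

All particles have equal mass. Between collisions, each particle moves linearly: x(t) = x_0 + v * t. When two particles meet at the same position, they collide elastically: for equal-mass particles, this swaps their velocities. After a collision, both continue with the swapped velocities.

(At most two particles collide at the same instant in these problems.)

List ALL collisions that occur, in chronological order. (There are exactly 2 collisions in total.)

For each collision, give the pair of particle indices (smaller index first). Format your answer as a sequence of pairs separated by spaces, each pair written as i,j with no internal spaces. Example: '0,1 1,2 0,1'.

Answer: 1,2 0,1

Derivation:
Collision at t=3/2: particles 1 and 2 swap velocities; positions: p0=6 p1=27/2 p2=27/2 p3=45/2; velocities now: v0=0 v1=-1 v2=1 v3=3
Collision at t=9: particles 0 and 1 swap velocities; positions: p0=6 p1=6 p2=21 p3=45; velocities now: v0=-1 v1=0 v2=1 v3=3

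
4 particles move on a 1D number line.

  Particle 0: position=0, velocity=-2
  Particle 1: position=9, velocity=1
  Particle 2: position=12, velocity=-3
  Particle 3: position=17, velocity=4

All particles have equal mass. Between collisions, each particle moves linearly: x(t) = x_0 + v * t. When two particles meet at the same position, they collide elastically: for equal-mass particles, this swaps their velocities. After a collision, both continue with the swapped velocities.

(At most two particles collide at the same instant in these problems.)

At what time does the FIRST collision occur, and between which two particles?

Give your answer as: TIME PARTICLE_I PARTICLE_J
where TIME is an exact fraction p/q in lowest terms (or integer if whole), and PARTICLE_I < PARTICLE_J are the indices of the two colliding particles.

Pair (0,1): pos 0,9 vel -2,1 -> not approaching (rel speed -3 <= 0)
Pair (1,2): pos 9,12 vel 1,-3 -> gap=3, closing at 4/unit, collide at t=3/4
Pair (2,3): pos 12,17 vel -3,4 -> not approaching (rel speed -7 <= 0)
Earliest collision: t=3/4 between 1 and 2

Answer: 3/4 1 2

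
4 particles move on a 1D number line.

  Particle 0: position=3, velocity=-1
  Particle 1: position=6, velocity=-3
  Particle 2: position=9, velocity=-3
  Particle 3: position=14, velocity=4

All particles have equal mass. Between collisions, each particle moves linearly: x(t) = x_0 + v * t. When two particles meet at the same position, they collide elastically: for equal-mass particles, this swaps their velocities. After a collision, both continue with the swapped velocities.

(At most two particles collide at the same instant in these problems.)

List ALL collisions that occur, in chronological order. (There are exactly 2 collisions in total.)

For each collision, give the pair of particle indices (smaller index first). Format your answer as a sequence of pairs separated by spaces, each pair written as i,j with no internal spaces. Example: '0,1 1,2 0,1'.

Collision at t=3/2: particles 0 and 1 swap velocities; positions: p0=3/2 p1=3/2 p2=9/2 p3=20; velocities now: v0=-3 v1=-1 v2=-3 v3=4
Collision at t=3: particles 1 and 2 swap velocities; positions: p0=-3 p1=0 p2=0 p3=26; velocities now: v0=-3 v1=-3 v2=-1 v3=4

Answer: 0,1 1,2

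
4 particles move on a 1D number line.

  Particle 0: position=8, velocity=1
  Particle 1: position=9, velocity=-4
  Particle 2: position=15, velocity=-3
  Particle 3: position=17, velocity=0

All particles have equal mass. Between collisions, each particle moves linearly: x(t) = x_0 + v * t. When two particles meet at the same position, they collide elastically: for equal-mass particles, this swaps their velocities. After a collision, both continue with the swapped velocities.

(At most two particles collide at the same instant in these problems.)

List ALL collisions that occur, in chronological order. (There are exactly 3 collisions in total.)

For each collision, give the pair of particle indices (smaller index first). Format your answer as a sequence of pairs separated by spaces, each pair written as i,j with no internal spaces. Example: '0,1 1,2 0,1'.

Collision at t=1/5: particles 0 and 1 swap velocities; positions: p0=41/5 p1=41/5 p2=72/5 p3=17; velocities now: v0=-4 v1=1 v2=-3 v3=0
Collision at t=7/4: particles 1 and 2 swap velocities; positions: p0=2 p1=39/4 p2=39/4 p3=17; velocities now: v0=-4 v1=-3 v2=1 v3=0
Collision at t=9: particles 2 and 3 swap velocities; positions: p0=-27 p1=-12 p2=17 p3=17; velocities now: v0=-4 v1=-3 v2=0 v3=1

Answer: 0,1 1,2 2,3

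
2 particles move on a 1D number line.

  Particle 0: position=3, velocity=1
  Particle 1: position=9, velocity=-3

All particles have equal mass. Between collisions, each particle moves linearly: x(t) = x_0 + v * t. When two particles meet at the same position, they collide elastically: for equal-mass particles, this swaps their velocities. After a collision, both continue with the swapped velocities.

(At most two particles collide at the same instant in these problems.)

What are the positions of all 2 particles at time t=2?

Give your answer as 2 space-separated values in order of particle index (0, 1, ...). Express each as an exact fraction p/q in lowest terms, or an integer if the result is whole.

Collision at t=3/2: particles 0 and 1 swap velocities; positions: p0=9/2 p1=9/2; velocities now: v0=-3 v1=1
Advance to t=2 (no further collisions before then); velocities: v0=-3 v1=1; positions = 3 5

Answer: 3 5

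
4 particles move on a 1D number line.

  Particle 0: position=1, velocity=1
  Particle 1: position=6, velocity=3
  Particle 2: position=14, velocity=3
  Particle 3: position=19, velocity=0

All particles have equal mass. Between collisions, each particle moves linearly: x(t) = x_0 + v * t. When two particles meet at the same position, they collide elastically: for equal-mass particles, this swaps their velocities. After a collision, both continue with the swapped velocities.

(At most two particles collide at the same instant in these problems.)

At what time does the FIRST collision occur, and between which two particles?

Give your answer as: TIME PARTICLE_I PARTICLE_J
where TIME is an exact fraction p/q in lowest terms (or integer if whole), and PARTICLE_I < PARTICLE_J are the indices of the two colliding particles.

Answer: 5/3 2 3

Derivation:
Pair (0,1): pos 1,6 vel 1,3 -> not approaching (rel speed -2 <= 0)
Pair (1,2): pos 6,14 vel 3,3 -> not approaching (rel speed 0 <= 0)
Pair (2,3): pos 14,19 vel 3,0 -> gap=5, closing at 3/unit, collide at t=5/3
Earliest collision: t=5/3 between 2 and 3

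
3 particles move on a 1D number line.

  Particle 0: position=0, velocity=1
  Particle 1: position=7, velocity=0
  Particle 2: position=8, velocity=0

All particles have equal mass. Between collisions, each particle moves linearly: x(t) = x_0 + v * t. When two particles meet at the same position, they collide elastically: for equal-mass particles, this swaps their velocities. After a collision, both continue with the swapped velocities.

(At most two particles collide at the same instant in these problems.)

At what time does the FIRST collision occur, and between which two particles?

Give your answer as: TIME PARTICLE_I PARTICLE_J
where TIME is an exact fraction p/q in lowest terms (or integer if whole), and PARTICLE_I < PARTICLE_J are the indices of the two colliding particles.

Pair (0,1): pos 0,7 vel 1,0 -> gap=7, closing at 1/unit, collide at t=7
Pair (1,2): pos 7,8 vel 0,0 -> not approaching (rel speed 0 <= 0)
Earliest collision: t=7 between 0 and 1

Answer: 7 0 1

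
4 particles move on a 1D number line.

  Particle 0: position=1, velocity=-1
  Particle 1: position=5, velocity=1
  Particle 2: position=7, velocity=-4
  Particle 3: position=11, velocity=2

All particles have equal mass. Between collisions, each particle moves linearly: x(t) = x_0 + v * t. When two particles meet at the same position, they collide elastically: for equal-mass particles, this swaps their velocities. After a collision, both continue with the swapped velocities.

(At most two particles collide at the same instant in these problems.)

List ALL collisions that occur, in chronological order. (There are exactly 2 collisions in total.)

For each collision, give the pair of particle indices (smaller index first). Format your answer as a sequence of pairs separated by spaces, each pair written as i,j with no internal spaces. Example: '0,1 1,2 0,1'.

Collision at t=2/5: particles 1 and 2 swap velocities; positions: p0=3/5 p1=27/5 p2=27/5 p3=59/5; velocities now: v0=-1 v1=-4 v2=1 v3=2
Collision at t=2: particles 0 and 1 swap velocities; positions: p0=-1 p1=-1 p2=7 p3=15; velocities now: v0=-4 v1=-1 v2=1 v3=2

Answer: 1,2 0,1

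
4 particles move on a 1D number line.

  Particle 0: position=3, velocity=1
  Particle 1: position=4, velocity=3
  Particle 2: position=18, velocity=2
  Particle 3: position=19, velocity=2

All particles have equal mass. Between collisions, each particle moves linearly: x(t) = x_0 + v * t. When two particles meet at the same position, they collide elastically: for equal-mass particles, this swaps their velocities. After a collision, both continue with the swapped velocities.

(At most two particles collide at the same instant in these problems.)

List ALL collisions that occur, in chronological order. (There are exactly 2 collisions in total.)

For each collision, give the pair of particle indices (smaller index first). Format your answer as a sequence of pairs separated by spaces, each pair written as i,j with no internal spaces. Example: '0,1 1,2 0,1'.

Collision at t=14: particles 1 and 2 swap velocities; positions: p0=17 p1=46 p2=46 p3=47; velocities now: v0=1 v1=2 v2=3 v3=2
Collision at t=15: particles 2 and 3 swap velocities; positions: p0=18 p1=48 p2=49 p3=49; velocities now: v0=1 v1=2 v2=2 v3=3

Answer: 1,2 2,3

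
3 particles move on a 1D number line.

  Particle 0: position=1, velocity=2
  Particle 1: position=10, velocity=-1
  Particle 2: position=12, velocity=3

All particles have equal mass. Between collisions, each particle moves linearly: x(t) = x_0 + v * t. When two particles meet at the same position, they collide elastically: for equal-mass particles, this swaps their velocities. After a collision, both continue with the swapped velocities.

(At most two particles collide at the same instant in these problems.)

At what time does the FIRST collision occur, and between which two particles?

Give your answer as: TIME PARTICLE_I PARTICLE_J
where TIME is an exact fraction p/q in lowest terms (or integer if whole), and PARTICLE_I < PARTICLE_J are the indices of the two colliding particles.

Pair (0,1): pos 1,10 vel 2,-1 -> gap=9, closing at 3/unit, collide at t=3
Pair (1,2): pos 10,12 vel -1,3 -> not approaching (rel speed -4 <= 0)
Earliest collision: t=3 between 0 and 1

Answer: 3 0 1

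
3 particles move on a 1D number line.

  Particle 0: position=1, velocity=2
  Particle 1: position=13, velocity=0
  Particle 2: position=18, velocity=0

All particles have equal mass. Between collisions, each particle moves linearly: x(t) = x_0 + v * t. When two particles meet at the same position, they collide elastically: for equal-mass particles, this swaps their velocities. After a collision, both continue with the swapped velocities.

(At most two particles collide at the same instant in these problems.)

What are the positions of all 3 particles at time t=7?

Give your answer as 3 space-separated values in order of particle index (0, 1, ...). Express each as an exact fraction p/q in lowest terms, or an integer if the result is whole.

Answer: 13 15 18

Derivation:
Collision at t=6: particles 0 and 1 swap velocities; positions: p0=13 p1=13 p2=18; velocities now: v0=0 v1=2 v2=0
Advance to t=7 (no further collisions before then); velocities: v0=0 v1=2 v2=0; positions = 13 15 18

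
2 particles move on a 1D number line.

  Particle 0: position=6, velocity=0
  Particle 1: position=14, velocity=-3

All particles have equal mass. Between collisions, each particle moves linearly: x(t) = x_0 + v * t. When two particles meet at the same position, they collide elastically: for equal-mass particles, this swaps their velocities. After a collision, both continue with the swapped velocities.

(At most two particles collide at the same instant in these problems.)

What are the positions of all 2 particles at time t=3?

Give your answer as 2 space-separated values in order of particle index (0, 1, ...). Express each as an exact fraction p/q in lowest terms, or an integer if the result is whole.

Collision at t=8/3: particles 0 and 1 swap velocities; positions: p0=6 p1=6; velocities now: v0=-3 v1=0
Advance to t=3 (no further collisions before then); velocities: v0=-3 v1=0; positions = 5 6

Answer: 5 6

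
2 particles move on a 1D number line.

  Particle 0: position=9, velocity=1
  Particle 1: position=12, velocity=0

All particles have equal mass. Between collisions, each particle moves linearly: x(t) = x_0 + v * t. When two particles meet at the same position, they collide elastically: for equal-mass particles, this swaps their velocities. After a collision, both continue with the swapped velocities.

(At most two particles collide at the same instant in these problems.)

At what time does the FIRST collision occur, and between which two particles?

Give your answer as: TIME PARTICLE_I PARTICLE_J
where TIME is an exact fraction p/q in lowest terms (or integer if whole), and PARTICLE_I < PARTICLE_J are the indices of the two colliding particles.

Pair (0,1): pos 9,12 vel 1,0 -> gap=3, closing at 1/unit, collide at t=3
Earliest collision: t=3 between 0 and 1

Answer: 3 0 1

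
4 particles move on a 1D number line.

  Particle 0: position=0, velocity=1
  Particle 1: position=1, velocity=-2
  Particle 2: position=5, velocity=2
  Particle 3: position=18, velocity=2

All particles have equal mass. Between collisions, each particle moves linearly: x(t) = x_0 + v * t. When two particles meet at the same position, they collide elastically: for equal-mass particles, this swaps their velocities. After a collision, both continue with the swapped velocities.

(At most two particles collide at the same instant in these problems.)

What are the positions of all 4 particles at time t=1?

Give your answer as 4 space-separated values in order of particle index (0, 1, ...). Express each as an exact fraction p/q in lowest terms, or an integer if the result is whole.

Answer: -1 1 7 20

Derivation:
Collision at t=1/3: particles 0 and 1 swap velocities; positions: p0=1/3 p1=1/3 p2=17/3 p3=56/3; velocities now: v0=-2 v1=1 v2=2 v3=2
Advance to t=1 (no further collisions before then); velocities: v0=-2 v1=1 v2=2 v3=2; positions = -1 1 7 20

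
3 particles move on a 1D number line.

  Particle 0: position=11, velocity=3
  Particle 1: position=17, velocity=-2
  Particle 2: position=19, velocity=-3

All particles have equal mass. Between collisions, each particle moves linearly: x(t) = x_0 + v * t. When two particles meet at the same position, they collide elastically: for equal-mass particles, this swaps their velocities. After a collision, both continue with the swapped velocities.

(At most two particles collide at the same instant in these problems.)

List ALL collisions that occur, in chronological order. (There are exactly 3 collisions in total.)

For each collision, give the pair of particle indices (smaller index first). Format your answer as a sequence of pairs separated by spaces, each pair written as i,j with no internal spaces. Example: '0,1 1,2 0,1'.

Collision at t=6/5: particles 0 and 1 swap velocities; positions: p0=73/5 p1=73/5 p2=77/5; velocities now: v0=-2 v1=3 v2=-3
Collision at t=4/3: particles 1 and 2 swap velocities; positions: p0=43/3 p1=15 p2=15; velocities now: v0=-2 v1=-3 v2=3
Collision at t=2: particles 0 and 1 swap velocities; positions: p0=13 p1=13 p2=17; velocities now: v0=-3 v1=-2 v2=3

Answer: 0,1 1,2 0,1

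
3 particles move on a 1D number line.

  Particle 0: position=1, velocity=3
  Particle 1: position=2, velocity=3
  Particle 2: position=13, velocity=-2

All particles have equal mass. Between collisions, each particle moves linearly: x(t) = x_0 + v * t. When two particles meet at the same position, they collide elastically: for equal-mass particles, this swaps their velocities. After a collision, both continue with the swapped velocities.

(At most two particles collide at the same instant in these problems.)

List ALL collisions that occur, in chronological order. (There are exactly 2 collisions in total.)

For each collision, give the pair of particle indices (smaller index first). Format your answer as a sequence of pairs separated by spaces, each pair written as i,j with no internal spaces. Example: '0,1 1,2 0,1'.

Collision at t=11/5: particles 1 and 2 swap velocities; positions: p0=38/5 p1=43/5 p2=43/5; velocities now: v0=3 v1=-2 v2=3
Collision at t=12/5: particles 0 and 1 swap velocities; positions: p0=41/5 p1=41/5 p2=46/5; velocities now: v0=-2 v1=3 v2=3

Answer: 1,2 0,1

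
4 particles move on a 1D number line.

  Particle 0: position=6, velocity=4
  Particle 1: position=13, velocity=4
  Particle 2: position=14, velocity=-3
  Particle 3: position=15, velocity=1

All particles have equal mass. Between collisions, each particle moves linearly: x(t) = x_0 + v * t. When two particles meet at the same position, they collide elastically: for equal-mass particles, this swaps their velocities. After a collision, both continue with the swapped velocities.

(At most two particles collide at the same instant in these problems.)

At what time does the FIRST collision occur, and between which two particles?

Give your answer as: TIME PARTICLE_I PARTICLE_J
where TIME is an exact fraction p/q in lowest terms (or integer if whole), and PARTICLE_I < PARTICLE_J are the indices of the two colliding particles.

Answer: 1/7 1 2

Derivation:
Pair (0,1): pos 6,13 vel 4,4 -> not approaching (rel speed 0 <= 0)
Pair (1,2): pos 13,14 vel 4,-3 -> gap=1, closing at 7/unit, collide at t=1/7
Pair (2,3): pos 14,15 vel -3,1 -> not approaching (rel speed -4 <= 0)
Earliest collision: t=1/7 between 1 and 2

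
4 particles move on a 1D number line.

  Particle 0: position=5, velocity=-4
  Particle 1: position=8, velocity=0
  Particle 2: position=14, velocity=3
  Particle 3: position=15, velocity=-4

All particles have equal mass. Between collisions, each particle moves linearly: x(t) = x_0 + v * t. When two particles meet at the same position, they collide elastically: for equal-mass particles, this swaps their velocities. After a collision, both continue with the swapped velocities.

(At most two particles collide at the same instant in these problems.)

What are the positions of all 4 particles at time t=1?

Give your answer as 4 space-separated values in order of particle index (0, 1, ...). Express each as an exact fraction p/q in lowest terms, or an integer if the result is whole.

Collision at t=1/7: particles 2 and 3 swap velocities; positions: p0=31/7 p1=8 p2=101/7 p3=101/7; velocities now: v0=-4 v1=0 v2=-4 v3=3
Advance to t=1 (no further collisions before then); velocities: v0=-4 v1=0 v2=-4 v3=3; positions = 1 8 11 17

Answer: 1 8 11 17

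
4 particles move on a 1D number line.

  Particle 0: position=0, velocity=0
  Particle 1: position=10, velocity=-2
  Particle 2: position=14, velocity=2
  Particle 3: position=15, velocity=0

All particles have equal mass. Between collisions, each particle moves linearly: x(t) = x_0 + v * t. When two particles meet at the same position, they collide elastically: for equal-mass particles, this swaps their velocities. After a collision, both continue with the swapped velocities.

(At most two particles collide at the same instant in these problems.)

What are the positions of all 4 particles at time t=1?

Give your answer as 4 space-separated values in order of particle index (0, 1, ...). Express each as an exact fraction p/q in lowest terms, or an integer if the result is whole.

Answer: 0 8 15 16

Derivation:
Collision at t=1/2: particles 2 and 3 swap velocities; positions: p0=0 p1=9 p2=15 p3=15; velocities now: v0=0 v1=-2 v2=0 v3=2
Advance to t=1 (no further collisions before then); velocities: v0=0 v1=-2 v2=0 v3=2; positions = 0 8 15 16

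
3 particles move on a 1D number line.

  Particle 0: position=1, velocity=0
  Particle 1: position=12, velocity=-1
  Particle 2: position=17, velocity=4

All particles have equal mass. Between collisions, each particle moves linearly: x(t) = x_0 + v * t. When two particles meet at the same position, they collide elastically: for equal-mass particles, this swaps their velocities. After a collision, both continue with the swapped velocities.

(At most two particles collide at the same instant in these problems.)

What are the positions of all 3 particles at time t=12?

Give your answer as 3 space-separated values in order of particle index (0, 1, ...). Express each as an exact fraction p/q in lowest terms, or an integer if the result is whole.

Collision at t=11: particles 0 and 1 swap velocities; positions: p0=1 p1=1 p2=61; velocities now: v0=-1 v1=0 v2=4
Advance to t=12 (no further collisions before then); velocities: v0=-1 v1=0 v2=4; positions = 0 1 65

Answer: 0 1 65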